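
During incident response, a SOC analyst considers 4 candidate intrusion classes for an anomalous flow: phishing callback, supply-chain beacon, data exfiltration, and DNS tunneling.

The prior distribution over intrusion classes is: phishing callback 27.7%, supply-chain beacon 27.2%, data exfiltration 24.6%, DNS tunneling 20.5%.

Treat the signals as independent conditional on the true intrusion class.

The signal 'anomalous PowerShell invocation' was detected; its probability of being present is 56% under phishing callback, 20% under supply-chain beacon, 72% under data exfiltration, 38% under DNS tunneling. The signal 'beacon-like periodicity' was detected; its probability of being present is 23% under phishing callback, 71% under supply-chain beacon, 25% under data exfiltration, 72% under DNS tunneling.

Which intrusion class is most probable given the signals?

By Bayes' rule with conditional independence, the unnormalized weight for each hypothesis is prior × ∏ likelihoods:
  phishing callback: 0.277 × 0.56 × 0.23 = 0.035678
  supply-chain beacon: 0.272 × 0.20 × 0.71 = 0.038624
  data exfiltration: 0.246 × 0.72 × 0.25 = 0.04428
  DNS tunneling: 0.205 × 0.38 × 0.72 = 0.056088
Normalizing constant Z = 0.035678 + 0.038624 + 0.04428 + 0.056088 = 0.17467.
P(phishing callback | evidence) ≈ 0.035678 / 0.17467 ≈ 0.204
P(supply-chain beacon | evidence) ≈ 0.038624 / 0.17467 ≈ 0.221
P(data exfiltration | evidence) ≈ 0.04428 / 0.17467 ≈ 0.254
P(DNS tunneling | evidence) ≈ 0.056088 / 0.17467 ≈ 0.321
The largest is 0.321, so DNS tunneling is most probable.

DNS tunneling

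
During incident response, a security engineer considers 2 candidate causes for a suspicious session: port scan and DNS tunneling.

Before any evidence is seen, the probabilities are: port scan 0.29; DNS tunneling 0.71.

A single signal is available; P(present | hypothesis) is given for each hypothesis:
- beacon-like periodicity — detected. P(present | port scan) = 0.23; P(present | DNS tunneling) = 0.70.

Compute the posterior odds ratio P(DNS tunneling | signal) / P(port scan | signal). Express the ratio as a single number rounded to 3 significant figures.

Posterior odds equal prior odds times the likelihood ratio; only the two competing hypotheses matter.
  DNS tunneling: 0.71 × 0.70 = 0.497
  port scan: 0.29 × 0.23 = 0.0667
Odds(DNS tunneling : port scan) = 0.497 / 0.0667 ≈ 7.45.

7.45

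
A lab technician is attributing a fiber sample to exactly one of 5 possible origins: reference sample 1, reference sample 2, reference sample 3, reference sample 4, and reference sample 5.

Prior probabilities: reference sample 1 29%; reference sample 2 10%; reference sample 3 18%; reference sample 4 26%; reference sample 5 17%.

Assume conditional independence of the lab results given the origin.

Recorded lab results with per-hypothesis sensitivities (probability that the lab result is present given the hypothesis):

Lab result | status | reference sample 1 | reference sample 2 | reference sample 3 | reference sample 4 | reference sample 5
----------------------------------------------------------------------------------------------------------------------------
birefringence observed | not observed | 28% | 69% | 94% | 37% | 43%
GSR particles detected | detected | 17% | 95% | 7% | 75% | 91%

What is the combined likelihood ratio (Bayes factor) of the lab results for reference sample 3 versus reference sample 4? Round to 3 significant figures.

Joint likelihood of the lab result pattern under each hypothesis (using 1 − P(present | H) for each absent lab result):
  reference sample 3: (1 − 0.94) × 0.07 = 0.0042
  reference sample 4: (1 − 0.37) × 0.75 = 0.4725
Bayes factor = 0.0042 / 0.4725 ≈ 0.00889

0.00889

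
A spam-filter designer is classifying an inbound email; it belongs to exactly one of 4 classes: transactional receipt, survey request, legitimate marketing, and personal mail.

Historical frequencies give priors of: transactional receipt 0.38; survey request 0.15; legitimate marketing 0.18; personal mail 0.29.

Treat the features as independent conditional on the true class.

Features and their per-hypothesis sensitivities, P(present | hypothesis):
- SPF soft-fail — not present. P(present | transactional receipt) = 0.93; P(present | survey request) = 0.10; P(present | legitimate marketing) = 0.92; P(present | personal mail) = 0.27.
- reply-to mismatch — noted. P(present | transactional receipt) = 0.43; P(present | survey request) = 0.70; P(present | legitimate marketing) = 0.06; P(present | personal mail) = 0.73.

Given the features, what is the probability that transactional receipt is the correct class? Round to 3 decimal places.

By Bayes' rule with conditional independence, the unnormalized weight for each hypothesis is prior × ∏ likelihoods (using 1 − P(present | H) for each absent feature):
  transactional receipt: 0.38 × (1 − 0.93) × 0.43 = 0.011438
  survey request: 0.15 × (1 − 0.10) × 0.70 = 0.0945
  legitimate marketing: 0.18 × (1 − 0.92) × 0.06 = 0.000864
  personal mail: 0.29 × (1 − 0.27) × 0.73 = 0.15454
Normalizing constant Z = 0.011438 + 0.0945 + 0.000864 + 0.15454 = 0.26134.
P(transactional receipt | evidence) = 0.011438 / 0.26134 ≈ 0.044.

0.044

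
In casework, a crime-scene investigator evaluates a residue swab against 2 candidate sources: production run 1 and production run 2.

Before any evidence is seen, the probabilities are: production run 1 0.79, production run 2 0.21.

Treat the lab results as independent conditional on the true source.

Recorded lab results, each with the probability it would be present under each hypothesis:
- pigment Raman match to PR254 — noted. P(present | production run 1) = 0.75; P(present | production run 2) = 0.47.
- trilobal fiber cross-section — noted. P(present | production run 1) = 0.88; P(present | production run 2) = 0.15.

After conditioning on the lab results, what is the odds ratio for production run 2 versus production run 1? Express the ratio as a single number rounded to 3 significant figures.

Unnormalized posterior weight (prior times the lab result likelihoods) for each of the two hypotheses:
  production run 2: 0.21 × 0.47 × 0.15 = 0.014805
  production run 1: 0.79 × 0.75 × 0.88 = 0.5214
Odds(production run 2 : production run 1) = 0.014805 / 0.5214 ≈ 0.0284.

0.0284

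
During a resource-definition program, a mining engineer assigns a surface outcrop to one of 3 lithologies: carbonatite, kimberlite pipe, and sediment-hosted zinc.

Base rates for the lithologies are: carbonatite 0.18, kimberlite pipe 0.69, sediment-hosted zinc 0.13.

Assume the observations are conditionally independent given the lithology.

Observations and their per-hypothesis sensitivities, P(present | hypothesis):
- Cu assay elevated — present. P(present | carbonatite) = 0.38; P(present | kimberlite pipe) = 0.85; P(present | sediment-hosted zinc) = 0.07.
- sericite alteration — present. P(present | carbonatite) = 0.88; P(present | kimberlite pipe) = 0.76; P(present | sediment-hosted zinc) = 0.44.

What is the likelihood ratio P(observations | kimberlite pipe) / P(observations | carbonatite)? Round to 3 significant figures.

1.93

Joint likelihood of the evidence pattern under each hypothesis:
  kimberlite pipe: 0.85 × 0.76 = 0.646
  carbonatite: 0.38 × 0.88 = 0.3344
Bayes factor = 0.646 / 0.3344 ≈ 1.93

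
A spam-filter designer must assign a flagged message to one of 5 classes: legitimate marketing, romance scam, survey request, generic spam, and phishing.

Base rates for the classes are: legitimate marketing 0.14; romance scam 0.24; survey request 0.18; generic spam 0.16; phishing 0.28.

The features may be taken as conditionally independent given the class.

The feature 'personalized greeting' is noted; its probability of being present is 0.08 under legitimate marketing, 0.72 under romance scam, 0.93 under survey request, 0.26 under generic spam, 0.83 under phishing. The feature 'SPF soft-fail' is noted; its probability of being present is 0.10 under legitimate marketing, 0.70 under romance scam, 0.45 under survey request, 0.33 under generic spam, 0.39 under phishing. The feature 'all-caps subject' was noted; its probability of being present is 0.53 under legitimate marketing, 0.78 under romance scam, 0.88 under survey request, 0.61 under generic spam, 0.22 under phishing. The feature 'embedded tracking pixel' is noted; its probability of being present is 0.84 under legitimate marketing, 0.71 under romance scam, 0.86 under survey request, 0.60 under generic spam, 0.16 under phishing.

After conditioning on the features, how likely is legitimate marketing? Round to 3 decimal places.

For each hypothesis, the unnormalized posterior weight is prior × product of the feature likelihoods:
  legitimate marketing: 0.14 × 0.08 × 0.10 × 0.53 × 0.84 = 0.00049862
  romance scam: 0.24 × 0.72 × 0.70 × 0.78 × 0.71 = 0.066988
  survey request: 0.18 × 0.93 × 0.45 × 0.88 × 0.86 = 0.05701
  generic spam: 0.16 × 0.26 × 0.33 × 0.61 × 0.60 = 0.0050244
  phishing: 0.28 × 0.83 × 0.39 × 0.22 × 0.16 = 0.0031904
Normalizing constant Z = 0.00049862 + 0.066988 + 0.05701 + 0.0050244 + 0.0031904 = 0.13271.
P(legitimate marketing | evidence) = 0.00049862 / 0.13271 ≈ 0.004.

0.004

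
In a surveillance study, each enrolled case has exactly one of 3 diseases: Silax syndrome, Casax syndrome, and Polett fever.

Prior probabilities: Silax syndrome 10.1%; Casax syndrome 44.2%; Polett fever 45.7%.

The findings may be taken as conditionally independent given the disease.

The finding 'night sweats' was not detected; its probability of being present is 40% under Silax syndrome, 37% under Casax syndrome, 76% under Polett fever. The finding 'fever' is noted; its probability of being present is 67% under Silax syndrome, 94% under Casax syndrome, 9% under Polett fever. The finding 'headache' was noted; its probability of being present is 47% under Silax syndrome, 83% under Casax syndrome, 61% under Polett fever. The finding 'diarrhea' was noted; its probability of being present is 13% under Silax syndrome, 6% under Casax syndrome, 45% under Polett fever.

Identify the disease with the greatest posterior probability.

By Bayes' rule with conditional independence, the unnormalized weight for each hypothesis is prior × ∏ likelihoods (using 1 − P(present | H) for each absent finding):
  Silax syndrome: 0.101 × (1 − 0.40) × 0.67 × 0.47 × 0.13 = 0.0024808
  Casax syndrome: 0.442 × (1 − 0.37) × 0.94 × 0.83 × 0.06 = 0.013035
  Polett fever: 0.457 × (1 − 0.76) × 0.09 × 0.61 × 0.45 = 0.0027096
Normalizing constant Z = 0.0024808 + 0.013035 + 0.0027096 = 0.018226.
P(Silax syndrome | evidence) ≈ 0.0024808 / 0.018226 ≈ 0.136
P(Casax syndrome | evidence) ≈ 0.013035 / 0.018226 ≈ 0.715
P(Polett fever | evidence) ≈ 0.0027096 / 0.018226 ≈ 0.149
The largest is 0.715, so Casax syndrome is most probable.

Casax syndrome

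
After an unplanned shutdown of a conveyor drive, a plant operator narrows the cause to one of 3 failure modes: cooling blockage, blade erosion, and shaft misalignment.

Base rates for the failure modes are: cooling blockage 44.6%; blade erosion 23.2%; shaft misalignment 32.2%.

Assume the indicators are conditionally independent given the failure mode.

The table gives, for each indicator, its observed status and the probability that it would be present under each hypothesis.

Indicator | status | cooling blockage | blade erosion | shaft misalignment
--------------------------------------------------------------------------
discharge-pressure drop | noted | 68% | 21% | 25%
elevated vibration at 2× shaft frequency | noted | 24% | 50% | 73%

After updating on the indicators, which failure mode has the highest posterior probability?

cooling blockage

Multiply each prior by the joint likelihood of the indicator pattern:
  cooling blockage: 0.446 × 0.68 × 0.24 = 0.072787
  blade erosion: 0.232 × 0.21 × 0.50 = 0.02436
  shaft misalignment: 0.322 × 0.25 × 0.73 = 0.058765
Normalizing constant Z = 0.072787 + 0.02436 + 0.058765 = 0.15591.
P(cooling blockage | evidence) ≈ 0.072787 / 0.15591 ≈ 0.467
P(blade erosion | evidence) ≈ 0.02436 / 0.15591 ≈ 0.156
P(shaft misalignment | evidence) ≈ 0.058765 / 0.15591 ≈ 0.377
The largest is 0.467, so cooling blockage is most probable.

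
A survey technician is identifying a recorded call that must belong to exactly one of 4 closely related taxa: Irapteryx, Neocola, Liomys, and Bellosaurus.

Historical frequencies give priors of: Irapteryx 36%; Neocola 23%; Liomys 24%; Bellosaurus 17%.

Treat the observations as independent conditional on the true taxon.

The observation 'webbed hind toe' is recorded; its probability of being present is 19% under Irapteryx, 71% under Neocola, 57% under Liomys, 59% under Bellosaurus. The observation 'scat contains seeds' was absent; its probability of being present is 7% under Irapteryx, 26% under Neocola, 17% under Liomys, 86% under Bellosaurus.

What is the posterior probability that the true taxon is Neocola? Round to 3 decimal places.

0.387

For each hypothesis, the unnormalized posterior weight is prior × product of the observation likelihoods (using 1 − P(present | H) for each absent observation):
  Irapteryx: 0.36 × 0.19 × (1 − 0.07) = 0.063612
  Neocola: 0.23 × 0.71 × (1 − 0.26) = 0.12084
  Liomys: 0.24 × 0.57 × (1 − 0.17) = 0.11354
  Bellosaurus: 0.17 × 0.59 × (1 − 0.86) = 0.014042
Normalizing constant Z = 0.063612 + 0.12084 + 0.11354 + 0.014042 = 0.31204.
P(Neocola | evidence) = 0.12084 / 0.31204 ≈ 0.387.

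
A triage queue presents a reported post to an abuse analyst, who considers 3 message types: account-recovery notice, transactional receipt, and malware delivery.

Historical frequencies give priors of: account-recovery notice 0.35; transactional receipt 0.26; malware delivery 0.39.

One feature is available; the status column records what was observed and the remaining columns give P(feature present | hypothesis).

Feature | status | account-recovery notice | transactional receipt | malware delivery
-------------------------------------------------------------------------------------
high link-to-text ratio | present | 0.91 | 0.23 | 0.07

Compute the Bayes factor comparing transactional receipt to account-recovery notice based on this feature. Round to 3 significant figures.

0.253

The Bayes factor is the ratio of the two likelihoods.
  transactional receipt: 0.23
  account-recovery notice: 0.91
Bayes factor = 0.23 / 0.91 ≈ 0.253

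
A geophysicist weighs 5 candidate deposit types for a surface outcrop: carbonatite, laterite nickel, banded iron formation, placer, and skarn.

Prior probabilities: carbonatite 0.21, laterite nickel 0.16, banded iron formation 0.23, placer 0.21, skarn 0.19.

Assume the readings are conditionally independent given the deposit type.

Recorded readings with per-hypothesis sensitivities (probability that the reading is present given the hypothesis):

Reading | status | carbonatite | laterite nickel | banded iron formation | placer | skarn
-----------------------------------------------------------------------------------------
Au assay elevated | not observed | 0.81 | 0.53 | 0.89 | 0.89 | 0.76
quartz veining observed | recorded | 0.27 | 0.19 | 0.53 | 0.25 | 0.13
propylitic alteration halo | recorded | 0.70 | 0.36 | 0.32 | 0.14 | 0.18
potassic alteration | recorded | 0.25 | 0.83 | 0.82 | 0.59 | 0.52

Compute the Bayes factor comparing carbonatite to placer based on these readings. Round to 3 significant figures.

3.95

Joint likelihood of the reading pattern under each hypothesis (using 1 − P(present | H) for each absent reading):
  carbonatite: (1 − 0.81) × 0.27 × 0.70 × 0.25 = 0.0089775
  placer: (1 − 0.89) × 0.25 × 0.14 × 0.59 = 0.0022715
Bayes factor = 0.0089775 / 0.0022715 ≈ 3.95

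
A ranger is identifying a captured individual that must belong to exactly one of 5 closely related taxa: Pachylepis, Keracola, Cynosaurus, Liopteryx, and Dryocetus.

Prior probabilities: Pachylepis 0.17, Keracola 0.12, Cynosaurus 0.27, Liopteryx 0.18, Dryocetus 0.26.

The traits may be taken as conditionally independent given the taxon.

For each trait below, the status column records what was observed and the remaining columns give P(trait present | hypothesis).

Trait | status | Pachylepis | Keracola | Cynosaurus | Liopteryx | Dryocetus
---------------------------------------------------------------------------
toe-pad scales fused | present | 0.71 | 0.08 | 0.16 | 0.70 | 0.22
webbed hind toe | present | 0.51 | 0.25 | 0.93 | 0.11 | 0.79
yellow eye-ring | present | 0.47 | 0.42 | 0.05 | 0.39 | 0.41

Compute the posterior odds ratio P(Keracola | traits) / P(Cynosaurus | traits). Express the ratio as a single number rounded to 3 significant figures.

0.502

Unnormalized posterior weight (prior times the trait likelihoods) for each of the two hypotheses:
  Keracola: 0.12 × 0.08 × 0.25 × 0.42 = 0.001008
  Cynosaurus: 0.27 × 0.16 × 0.93 × 0.05 = 0.0020088
Posterior odds = 0.001008 / 0.0020088 ≈ 0.502.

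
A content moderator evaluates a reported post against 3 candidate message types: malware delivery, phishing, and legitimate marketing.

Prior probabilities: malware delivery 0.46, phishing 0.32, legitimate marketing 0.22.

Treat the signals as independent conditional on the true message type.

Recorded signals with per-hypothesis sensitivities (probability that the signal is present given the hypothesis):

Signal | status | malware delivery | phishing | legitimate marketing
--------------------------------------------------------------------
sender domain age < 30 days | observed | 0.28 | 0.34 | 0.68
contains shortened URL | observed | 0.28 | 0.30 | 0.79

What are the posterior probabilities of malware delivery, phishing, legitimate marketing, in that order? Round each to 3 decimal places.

Multiply each prior by the joint likelihood of the signal pattern:
  malware delivery: 0.46 × 0.28 × 0.28 = 0.036064
  phishing: 0.32 × 0.34 × 0.30 = 0.03264
  legitimate marketing: 0.22 × 0.68 × 0.79 = 0.11818
The unnormalized weights sum to 0.18689.
P(malware delivery | evidence) = 0.036064 / 0.18689 ≈ 0.193
P(phishing | evidence) = 0.03264 / 0.18689 ≈ 0.175
P(legitimate marketing | evidence) = 0.11818 / 0.18689 ≈ 0.632

0.193, 0.175, 0.632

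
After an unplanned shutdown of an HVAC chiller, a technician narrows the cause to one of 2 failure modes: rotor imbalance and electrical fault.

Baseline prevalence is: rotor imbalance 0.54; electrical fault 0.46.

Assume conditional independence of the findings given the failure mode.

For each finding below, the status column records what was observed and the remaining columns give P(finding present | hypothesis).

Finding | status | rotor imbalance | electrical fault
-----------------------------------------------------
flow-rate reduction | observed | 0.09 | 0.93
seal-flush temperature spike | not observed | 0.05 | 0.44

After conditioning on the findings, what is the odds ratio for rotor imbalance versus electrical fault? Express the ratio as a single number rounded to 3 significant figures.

Posterior odds equal prior odds times the likelihood ratio; only the two competing hypotheses matter (using 1 − P(present | H) for each absent finding).
  rotor imbalance: 0.54 × 0.09 × (1 − 0.05) = 0.04617
  electrical fault: 0.46 × 0.93 × (1 − 0.44) = 0.23957
Posterior odds = 0.04617 / 0.23957 ≈ 0.193.

0.193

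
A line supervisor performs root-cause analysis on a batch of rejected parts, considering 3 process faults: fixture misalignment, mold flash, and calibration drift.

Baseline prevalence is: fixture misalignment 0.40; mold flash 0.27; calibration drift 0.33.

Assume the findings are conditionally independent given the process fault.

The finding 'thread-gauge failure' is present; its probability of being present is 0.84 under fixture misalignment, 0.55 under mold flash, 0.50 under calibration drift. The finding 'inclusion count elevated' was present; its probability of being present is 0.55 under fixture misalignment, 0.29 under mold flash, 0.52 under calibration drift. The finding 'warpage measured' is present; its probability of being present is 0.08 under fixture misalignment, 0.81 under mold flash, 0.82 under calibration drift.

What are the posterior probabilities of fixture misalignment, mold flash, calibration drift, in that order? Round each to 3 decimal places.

0.123, 0.291, 0.586

By Bayes' rule with conditional independence, the unnormalized weight for each hypothesis is prior × ∏ likelihoods:
  fixture misalignment: 0.40 × 0.84 × 0.55 × 0.08 = 0.014784
  mold flash: 0.27 × 0.55 × 0.29 × 0.81 = 0.034883
  calibration drift: 0.33 × 0.50 × 0.52 × 0.82 = 0.070356
Marginal likelihood of the evidence = 0.12002.
P(fixture misalignment | evidence) = 0.014784 / 0.12002 ≈ 0.123
P(mold flash | evidence) = 0.034883 / 0.12002 ≈ 0.291
P(calibration drift | evidence) = 0.070356 / 0.12002 ≈ 0.586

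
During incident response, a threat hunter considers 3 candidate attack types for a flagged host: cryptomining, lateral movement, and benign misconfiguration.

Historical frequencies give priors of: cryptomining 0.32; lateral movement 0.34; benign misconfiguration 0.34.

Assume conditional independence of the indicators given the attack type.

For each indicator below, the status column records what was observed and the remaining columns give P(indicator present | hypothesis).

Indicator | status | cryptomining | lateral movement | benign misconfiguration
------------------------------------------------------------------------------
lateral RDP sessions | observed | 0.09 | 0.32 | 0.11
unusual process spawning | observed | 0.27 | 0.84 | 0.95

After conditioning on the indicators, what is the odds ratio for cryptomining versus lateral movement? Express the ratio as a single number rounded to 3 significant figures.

Unnormalized posterior weight (prior times the indicator likelihoods) for each of the two hypotheses:
  cryptomining: 0.32 × 0.09 × 0.27 = 0.007776
  lateral movement: 0.34 × 0.32 × 0.84 = 0.091392
Posterior odds = 0.007776 / 0.091392 ≈ 0.0851.

0.0851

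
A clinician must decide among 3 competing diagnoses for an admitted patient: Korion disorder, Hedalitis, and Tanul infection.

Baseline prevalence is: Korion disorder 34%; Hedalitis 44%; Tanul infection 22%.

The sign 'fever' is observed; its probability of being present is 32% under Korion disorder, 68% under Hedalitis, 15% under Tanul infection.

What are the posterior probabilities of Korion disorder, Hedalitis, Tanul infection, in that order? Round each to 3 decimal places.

0.247, 0.678, 0.075

Multiply each prior by the likelihood of the sign:
  Korion disorder: 0.34 × 0.32 = 0.1088
  Hedalitis: 0.44 × 0.68 = 0.2992
  Tanul infection: 0.22 × 0.15 = 0.033
Marginal likelihood of the evidence = 0.441.
P(Korion disorder | evidence) = 0.1088 / 0.441 ≈ 0.247
P(Hedalitis | evidence) = 0.2992 / 0.441 ≈ 0.678
P(Tanul infection | evidence) = 0.033 / 0.441 ≈ 0.075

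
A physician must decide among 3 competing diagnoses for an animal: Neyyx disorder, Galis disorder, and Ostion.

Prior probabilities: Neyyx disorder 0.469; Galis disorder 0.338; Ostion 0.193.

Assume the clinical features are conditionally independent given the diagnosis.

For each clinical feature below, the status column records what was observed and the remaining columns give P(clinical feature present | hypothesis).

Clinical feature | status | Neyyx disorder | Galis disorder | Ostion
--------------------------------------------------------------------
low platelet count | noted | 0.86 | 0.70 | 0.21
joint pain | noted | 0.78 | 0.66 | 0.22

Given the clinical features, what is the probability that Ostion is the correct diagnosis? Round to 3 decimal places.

For each hypothesis, the unnormalized posterior weight is prior × product of the clinical feature likelihoods:
  Neyyx disorder: 0.469 × 0.86 × 0.78 = 0.31461
  Galis disorder: 0.338 × 0.70 × 0.66 = 0.15616
  Ostion: 0.193 × 0.21 × 0.22 = 0.0089166
Normalizing constant Z = 0.31461 + 0.15616 + 0.0089166 = 0.47968.
P(Ostion | evidence) = 0.0089166 / 0.47968 ≈ 0.019.

0.019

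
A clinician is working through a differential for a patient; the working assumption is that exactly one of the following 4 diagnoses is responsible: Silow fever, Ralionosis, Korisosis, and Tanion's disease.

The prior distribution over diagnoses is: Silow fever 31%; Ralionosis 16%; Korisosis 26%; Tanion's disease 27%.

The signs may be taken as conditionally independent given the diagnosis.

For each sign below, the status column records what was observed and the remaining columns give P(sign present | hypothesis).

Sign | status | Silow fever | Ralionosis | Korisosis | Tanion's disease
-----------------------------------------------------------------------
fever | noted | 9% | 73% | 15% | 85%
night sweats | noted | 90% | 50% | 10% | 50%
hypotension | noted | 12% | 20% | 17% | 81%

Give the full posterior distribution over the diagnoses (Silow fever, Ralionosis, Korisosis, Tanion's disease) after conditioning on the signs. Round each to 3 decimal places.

0.028, 0.108, 0.006, 0.858

By Bayes' rule with conditional independence, the unnormalized weight for each hypothesis is prior × ∏ likelihoods:
  Silow fever: 0.31 × 0.09 × 0.90 × 0.12 = 0.0030132
  Ralionosis: 0.16 × 0.73 × 0.50 × 0.20 = 0.01168
  Korisosis: 0.26 × 0.15 × 0.10 × 0.17 = 0.000663
  Tanion's disease: 0.27 × 0.85 × 0.50 × 0.81 = 0.092948
The unnormalized weights sum to 0.1083.
P(Silow fever | evidence) = 0.0030132 / 0.1083 ≈ 0.028
P(Ralionosis | evidence) = 0.01168 / 0.1083 ≈ 0.108
P(Korisosis | evidence) = 0.000663 / 0.1083 ≈ 0.006
P(Tanion's disease | evidence) = 0.092948 / 0.1083 ≈ 0.858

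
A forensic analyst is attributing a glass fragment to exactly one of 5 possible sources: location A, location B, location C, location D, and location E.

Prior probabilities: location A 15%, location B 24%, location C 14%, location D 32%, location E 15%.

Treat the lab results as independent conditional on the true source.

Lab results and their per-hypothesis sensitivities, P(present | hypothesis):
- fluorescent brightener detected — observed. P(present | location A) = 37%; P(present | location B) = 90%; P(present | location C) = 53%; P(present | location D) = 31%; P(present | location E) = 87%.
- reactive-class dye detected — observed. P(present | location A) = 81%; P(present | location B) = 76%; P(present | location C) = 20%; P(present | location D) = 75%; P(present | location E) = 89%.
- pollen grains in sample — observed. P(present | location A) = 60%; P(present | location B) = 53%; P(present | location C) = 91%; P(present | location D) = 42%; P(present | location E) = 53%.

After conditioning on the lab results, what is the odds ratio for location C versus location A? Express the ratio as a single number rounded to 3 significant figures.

Unnormalized posterior weight (prior times the lab result likelihoods) for each of the two hypotheses:
  location C: 0.14 × 0.53 × 0.20 × 0.91 = 0.013504
  location A: 0.15 × 0.37 × 0.81 × 0.60 = 0.026973
Odds(location C : location A) = 0.013504 / 0.026973 ≈ 0.501.

0.501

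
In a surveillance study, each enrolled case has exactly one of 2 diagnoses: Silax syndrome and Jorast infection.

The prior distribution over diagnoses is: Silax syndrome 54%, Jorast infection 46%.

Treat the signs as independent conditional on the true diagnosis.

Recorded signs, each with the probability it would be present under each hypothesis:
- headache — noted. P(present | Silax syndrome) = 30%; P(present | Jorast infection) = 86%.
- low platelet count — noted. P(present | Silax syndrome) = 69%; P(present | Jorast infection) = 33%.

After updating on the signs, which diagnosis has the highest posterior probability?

Jorast infection

By Bayes' rule with conditional independence, the unnormalized weight for each hypothesis is prior × ∏ likelihoods:
  Silax syndrome: 0.540 × 0.30 × 0.69 = 0.11178
  Jorast infection: 0.460 × 0.86 × 0.33 = 0.13055
Marginal likelihood of the evidence = 0.24233.
P(Silax syndrome | evidence) ≈ 0.11178 / 0.24233 ≈ 0.461
P(Jorast infection | evidence) ≈ 0.13055 / 0.24233 ≈ 0.539
The largest is 0.539, so Jorast infection is most probable.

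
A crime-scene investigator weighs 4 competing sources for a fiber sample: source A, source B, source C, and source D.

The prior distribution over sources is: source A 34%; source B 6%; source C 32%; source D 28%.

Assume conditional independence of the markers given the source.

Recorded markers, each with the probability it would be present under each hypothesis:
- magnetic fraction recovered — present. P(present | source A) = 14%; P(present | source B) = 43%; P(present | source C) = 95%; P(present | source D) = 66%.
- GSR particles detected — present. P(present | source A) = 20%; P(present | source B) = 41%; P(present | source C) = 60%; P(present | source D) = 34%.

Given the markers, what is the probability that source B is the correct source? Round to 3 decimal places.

0.040

Multiply each prior by the joint likelihood of the marker pattern:
  source A: 0.34 × 0.14 × 0.20 = 0.00952
  source B: 0.06 × 0.43 × 0.41 = 0.010578
  source C: 0.32 × 0.95 × 0.60 = 0.1824
  source D: 0.28 × 0.66 × 0.34 = 0.062832
The unnormalized weights sum to 0.26533.
P(source B | evidence) = 0.010578 / 0.26533 ≈ 0.040.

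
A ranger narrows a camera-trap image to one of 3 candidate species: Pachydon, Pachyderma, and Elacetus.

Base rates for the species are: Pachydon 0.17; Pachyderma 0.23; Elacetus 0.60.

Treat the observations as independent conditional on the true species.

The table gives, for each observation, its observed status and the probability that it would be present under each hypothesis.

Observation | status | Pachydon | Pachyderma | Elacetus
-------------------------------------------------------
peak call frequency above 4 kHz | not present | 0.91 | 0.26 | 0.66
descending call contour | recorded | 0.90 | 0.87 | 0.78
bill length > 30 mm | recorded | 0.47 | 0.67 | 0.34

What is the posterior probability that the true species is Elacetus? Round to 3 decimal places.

0.339

Multiply each prior by the joint likelihood of the evidence pattern (using 1 − P(present | H) for each absent observation):
  Pachydon: 0.17 × (1 − 0.91) × 0.90 × 0.47 = 0.0064719
  Pachyderma: 0.23 × (1 − 0.26) × 0.87 × 0.67 = 0.09921
  Elacetus: 0.60 × (1 − 0.66) × 0.78 × 0.34 = 0.054101
Marginal likelihood of the evidence = 0.15978.
P(Elacetus | evidence) = 0.054101 / 0.15978 ≈ 0.339.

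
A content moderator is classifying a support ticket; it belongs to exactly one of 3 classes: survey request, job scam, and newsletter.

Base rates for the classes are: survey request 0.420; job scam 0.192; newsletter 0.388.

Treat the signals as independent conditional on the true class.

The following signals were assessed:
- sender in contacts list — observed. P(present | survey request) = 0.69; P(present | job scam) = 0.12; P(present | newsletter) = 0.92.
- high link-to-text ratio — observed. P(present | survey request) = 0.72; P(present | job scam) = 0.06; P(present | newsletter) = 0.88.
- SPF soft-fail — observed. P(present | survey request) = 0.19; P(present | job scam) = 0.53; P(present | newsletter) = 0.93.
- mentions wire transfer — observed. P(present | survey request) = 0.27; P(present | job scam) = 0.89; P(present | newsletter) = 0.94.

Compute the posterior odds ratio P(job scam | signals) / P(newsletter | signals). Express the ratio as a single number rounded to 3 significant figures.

0.00237

Posterior odds equal prior odds times the likelihood ratio; only the two competing hypotheses matter.
  job scam: 0.192 × 0.12 × 0.06 × 0.53 × 0.89 = 0.00065208
  newsletter: 0.388 × 0.92 × 0.88 × 0.93 × 0.94 = 0.27461
Posterior odds = 0.00065208 / 0.27461 ≈ 0.00237.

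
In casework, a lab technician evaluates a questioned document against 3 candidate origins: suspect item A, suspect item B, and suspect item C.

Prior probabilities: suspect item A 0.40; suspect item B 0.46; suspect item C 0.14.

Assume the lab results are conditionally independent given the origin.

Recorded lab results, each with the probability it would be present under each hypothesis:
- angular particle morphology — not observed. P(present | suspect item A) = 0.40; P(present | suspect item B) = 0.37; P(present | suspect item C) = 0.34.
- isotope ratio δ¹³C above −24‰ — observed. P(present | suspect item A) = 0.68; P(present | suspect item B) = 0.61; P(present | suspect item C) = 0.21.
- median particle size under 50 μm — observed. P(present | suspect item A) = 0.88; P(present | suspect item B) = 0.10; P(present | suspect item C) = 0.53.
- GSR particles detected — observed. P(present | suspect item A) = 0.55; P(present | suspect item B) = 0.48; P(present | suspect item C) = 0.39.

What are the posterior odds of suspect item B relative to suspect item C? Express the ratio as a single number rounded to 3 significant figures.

Unnormalized posterior weight (prior times the lab result likelihoods) for each of the two hypotheses (using 1 − P(present | H) for each absent lab result):
  suspect item B: 0.46 × (1 − 0.37) × 0.61 × 0.10 × 0.48 = 0.0084853
  suspect item C: 0.14 × (1 − 0.34) × 0.21 × 0.53 × 0.39 = 0.0040108
Odds(suspect item B : suspect item C) = 0.0084853 / 0.0040108 ≈ 2.12.

2.12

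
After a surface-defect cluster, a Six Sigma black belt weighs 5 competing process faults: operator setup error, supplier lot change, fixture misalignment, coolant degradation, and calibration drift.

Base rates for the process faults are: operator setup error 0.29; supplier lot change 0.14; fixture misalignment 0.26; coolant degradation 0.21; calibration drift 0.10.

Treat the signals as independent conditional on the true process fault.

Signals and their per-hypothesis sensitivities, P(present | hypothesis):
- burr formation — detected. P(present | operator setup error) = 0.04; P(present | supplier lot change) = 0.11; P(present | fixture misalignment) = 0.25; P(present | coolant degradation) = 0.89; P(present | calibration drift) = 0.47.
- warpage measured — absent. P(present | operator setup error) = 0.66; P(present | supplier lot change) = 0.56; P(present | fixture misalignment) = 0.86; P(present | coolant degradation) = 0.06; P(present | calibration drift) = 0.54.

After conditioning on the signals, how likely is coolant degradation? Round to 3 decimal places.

For each hypothesis, the unnormalized posterior weight is prior × product of the signal likelihoods (using 1 − P(present | H) for each absent signal):
  operator setup error: 0.29 × 0.04 × (1 − 0.66) = 0.003944
  supplier lot change: 0.14 × 0.11 × (1 − 0.56) = 0.006776
  fixture misalignment: 0.26 × 0.25 × (1 − 0.86) = 0.0091
  coolant degradation: 0.21 × 0.89 × (1 − 0.06) = 0.17569
  calibration drift: 0.10 × 0.47 × (1 − 0.54) = 0.02162
The unnormalized weights sum to 0.21713.
P(coolant degradation | evidence) = 0.17569 / 0.21713 ≈ 0.809.

0.809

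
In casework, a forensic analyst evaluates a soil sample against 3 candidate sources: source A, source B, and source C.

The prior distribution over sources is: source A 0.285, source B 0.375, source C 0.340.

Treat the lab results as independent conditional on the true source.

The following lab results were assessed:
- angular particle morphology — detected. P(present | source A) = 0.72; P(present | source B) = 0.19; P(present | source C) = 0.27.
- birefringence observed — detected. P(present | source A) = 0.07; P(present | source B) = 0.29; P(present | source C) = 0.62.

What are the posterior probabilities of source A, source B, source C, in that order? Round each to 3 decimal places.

0.156, 0.225, 0.619

By Bayes' rule with conditional independence, the unnormalized weight for each hypothesis is prior × ∏ likelihoods:
  source A: 0.285 × 0.72 × 0.07 = 0.014364
  source B: 0.375 × 0.19 × 0.29 = 0.020663
  source C: 0.340 × 0.27 × 0.62 = 0.056916
Marginal likelihood of the evidence = 0.091942.
P(source A | evidence) = 0.014364 / 0.091942 ≈ 0.156
P(source B | evidence) = 0.020663 / 0.091942 ≈ 0.225
P(source C | evidence) = 0.056916 / 0.091942 ≈ 0.619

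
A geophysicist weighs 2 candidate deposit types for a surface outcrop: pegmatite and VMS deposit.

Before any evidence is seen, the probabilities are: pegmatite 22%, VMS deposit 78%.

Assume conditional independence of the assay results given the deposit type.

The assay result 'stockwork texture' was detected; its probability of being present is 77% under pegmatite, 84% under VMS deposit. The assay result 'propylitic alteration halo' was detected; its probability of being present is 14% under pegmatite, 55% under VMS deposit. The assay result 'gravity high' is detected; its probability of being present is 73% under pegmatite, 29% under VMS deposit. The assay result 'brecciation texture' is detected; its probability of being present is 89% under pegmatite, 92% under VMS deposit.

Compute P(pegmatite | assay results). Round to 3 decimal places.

Multiply each prior by the joint likelihood of the assay result pattern:
  pegmatite: 0.22 × 0.77 × 0.14 × 0.73 × 0.89 = 0.015408
  VMS deposit: 0.78 × 0.84 × 0.55 × 0.29 × 0.92 = 0.096144
Marginal likelihood of the evidence = 0.11155.
P(pegmatite | evidence) = 0.015408 / 0.11155 ≈ 0.138.

0.138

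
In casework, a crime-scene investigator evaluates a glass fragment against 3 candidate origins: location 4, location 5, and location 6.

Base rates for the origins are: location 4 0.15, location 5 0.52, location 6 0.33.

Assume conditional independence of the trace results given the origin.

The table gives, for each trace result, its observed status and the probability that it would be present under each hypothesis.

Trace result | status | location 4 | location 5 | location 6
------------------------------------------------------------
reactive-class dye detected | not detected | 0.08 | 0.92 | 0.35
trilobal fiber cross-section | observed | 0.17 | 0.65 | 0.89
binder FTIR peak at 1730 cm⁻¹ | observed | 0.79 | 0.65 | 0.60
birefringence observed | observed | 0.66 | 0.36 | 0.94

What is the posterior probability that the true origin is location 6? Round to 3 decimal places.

0.853

For each hypothesis, the unnormalized posterior weight is prior × product of the trace result likelihoods (using 1 − P(present | H) for each absent trace result):
  location 4: 0.15 × (1 − 0.08) × 0.17 × 0.79 × 0.66 = 0.012232
  location 5: 0.52 × (1 − 0.92) × 0.65 × 0.65 × 0.36 = 0.0063274
  location 6: 0.33 × (1 − 0.35) × 0.89 × 0.60 × 0.94 = 0.10767
The unnormalized weights sum to 0.12623.
P(location 6 | evidence) = 0.10767 / 0.12623 ≈ 0.853.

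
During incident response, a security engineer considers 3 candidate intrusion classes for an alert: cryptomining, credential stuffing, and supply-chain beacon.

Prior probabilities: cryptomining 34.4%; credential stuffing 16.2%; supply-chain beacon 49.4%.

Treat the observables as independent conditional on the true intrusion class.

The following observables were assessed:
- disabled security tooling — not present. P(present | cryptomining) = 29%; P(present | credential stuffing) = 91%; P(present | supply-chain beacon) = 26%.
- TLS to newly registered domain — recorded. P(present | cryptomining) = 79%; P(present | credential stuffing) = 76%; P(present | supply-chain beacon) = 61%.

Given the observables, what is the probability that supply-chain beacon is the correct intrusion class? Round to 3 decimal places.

0.522

Multiply each prior by the joint likelihood of the observable pattern (using 1 − P(present | H) for each absent observable):
  cryptomining: 0.344 × (1 − 0.29) × 0.79 = 0.19295
  credential stuffing: 0.162 × (1 − 0.91) × 0.76 = 0.011081
  supply-chain beacon: 0.494 × (1 − 0.26) × 0.61 = 0.22299
Marginal likelihood of the evidence = 0.42702.
P(supply-chain beacon | evidence) = 0.22299 / 0.42702 ≈ 0.522.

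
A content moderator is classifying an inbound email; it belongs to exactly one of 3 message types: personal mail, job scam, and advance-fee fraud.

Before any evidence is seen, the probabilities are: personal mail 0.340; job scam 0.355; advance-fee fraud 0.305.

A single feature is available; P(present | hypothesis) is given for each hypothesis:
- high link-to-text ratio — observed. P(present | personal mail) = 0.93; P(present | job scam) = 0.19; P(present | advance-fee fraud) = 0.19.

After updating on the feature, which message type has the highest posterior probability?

By Bayes' rule, the unnormalized weight for each hypothesis is prior × likelihood:
  personal mail: 0.340 × 0.93 = 0.3162
  job scam: 0.355 × 0.19 = 0.06745
  advance-fee fraud: 0.305 × 0.19 = 0.05795
Marginal likelihood of the evidence = 0.4416.
P(personal mail | evidence) ≈ 0.3162 / 0.4416 ≈ 0.716
P(job scam | evidence) ≈ 0.06745 / 0.4416 ≈ 0.153
P(advance-fee fraud | evidence) ≈ 0.05795 / 0.4416 ≈ 0.131
The largest is 0.716, so personal mail is most probable.

personal mail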